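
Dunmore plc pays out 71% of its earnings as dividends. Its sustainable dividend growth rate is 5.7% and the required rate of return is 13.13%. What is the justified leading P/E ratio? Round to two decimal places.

9.56

Justified leading P/E = b/(r−g) = 0.71/(0.1313−0.057) = 9.5559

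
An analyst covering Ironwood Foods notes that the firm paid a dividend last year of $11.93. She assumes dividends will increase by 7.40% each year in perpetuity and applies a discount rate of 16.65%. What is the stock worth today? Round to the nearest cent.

$138.52

Gordon growth model: P₀ = D₁/(r − g). D₁ = 11.93 × (1 + 0.074) = 12.8128.
P₀ = 12.8128 / (0.1665 − 0.074) = 12.8128 / 0.0925 = 138.5170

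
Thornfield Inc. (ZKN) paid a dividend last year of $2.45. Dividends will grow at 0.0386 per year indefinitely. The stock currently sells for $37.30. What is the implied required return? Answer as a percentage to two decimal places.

10.68%

Rearranging the constant-growth DDM: r = D₁/P₀ + g.
D₁ = 2.45 × (1 + 0.0386) = 2.5446.
r = 2.5446 / 37.30 + 0.0386 = 0.06822 + 0.0386 = 0.10682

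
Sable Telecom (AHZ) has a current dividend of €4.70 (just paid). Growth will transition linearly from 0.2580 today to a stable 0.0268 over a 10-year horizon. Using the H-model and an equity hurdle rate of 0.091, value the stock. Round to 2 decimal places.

€159.80

H-model: P₀ = D₀[(1+g_L) + H(g_S−g_L)]/(r−g_L), with H = 10/2 = 5.
P₀ = 4.70 × [(1+0.0268) + 5×(0.258−0.0268)] / (0.091−0.0268)
   = 4.70 × 2.1828 / 0.0642 = 159.8000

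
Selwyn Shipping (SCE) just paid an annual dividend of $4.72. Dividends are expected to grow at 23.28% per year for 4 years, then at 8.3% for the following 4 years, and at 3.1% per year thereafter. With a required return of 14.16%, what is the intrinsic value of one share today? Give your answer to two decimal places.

Three-stage DDM. Project D₁…D_8; terminal Gordon value at t=8 with g = 0.031; discount at r = 0.1416.
D_1 = 5.8188
D_2 = 7.1734
D_3 = 8.8434
D_4 = 10.9022
D_5 = 11.8070
D_6 = 12.7870
D_7 = 13.8483
D_8 = 14.9978
TV_8 = 15.4627/(0.1416−0.031) = 139.8073
P₀ = Σ Dₜ/(1+r)ᵗ + TV_8/(1+r)^8 = 93.9734

$93.97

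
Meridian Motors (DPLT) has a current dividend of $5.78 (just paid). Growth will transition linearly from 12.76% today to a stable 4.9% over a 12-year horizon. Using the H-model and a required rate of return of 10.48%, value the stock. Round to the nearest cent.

H-model: P₀ = D₀[(1+g_L) + H(g_S−g_L)]/(r−g_L), with H = 12/2 = 6.
P₀ = 5.78 × [(1+0.049) + 6×(0.1276−0.049)] / (0.1048−0.049)
   = 5.78 × 1.5206 / 0.0558 = 157.5102

$157.51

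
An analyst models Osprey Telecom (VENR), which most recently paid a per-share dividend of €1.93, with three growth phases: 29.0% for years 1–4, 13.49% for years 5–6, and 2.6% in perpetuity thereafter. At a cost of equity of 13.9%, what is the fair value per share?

€45.58

Three-stage DDM. Project D₁…D_6; terminal Gordon value at t=6 with g = 0.026; discount at r = 0.139.
D_1 = 2.4897
D_2 = 3.2117
D_3 = 4.1431
D_4 = 5.3446
D_5 = 6.0656
D_6 = 6.8838
TV_6 = 7.0628/(0.139−0.026) = 62.5029
P₀ = Σ Dₜ/(1+r)ᵗ + TV_6/(1+r)^6 = 45.5836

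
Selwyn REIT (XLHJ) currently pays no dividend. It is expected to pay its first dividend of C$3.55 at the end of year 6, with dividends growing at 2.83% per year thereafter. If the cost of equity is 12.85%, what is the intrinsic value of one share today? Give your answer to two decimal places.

Deferred-dividend DDM. At t=5 the remaining stream is a growing perpetuity with first payment D_6 = 3.55.
V_5 = D_6/(r−g) = 3.55/(0.1285−0.0283) = 35.4291
P₀ = V_5/(1+r)^5 = 35.4291/(1+0.1285)^5 = 19.3577

C$19.36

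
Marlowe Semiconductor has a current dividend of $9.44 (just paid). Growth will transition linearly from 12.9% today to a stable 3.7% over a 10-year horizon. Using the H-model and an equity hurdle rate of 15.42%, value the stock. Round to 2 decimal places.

$120.58

H-model: P₀ = D₀[(1+g_L) + H(g_S−g_L)]/(r−g_L), with H = 10/2 = 5.
P₀ = 9.44 × [(1+0.037) + 5×(0.129−0.037)] / (0.1542−0.037)
   = 9.44 × 1.4970 / 0.1172 = 120.5775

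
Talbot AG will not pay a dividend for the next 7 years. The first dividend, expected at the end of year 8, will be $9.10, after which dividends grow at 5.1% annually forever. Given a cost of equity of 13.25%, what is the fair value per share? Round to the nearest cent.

Deferred-dividend DDM. At t=7 the remaining stream is a growing perpetuity with first payment D_8 = 9.10.
V_7 = D_8/(r−g) = 9.10/(0.1325−0.051) = 111.6564
P₀ = V_7/(1+r)^7 = 111.6564/(1+0.1325)^7 = 46.7322

$46.73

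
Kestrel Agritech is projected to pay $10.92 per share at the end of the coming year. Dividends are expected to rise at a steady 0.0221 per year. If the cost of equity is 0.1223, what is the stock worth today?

Gordon growth model: P₀ = D₁/(r − g), with D₁ = 10.92 given directly.
P₀ = 10.9200 / (0.1223 − 0.0221) = 10.9200 / 0.1002 = 108.9820

$108.98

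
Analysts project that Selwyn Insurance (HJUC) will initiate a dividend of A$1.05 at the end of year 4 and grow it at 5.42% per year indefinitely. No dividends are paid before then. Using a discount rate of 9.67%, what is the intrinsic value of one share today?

A$18.73

Deferred-dividend DDM. At t=3 the remaining stream is a growing perpetuity with first payment D_4 = 1.05.
V_3 = D_4/(r−g) = 1.05/(0.0967−0.0542) = 24.7059
P₀ = V_3/(1+r)^3 = 24.7059/(1+0.0967)^3 = 18.7300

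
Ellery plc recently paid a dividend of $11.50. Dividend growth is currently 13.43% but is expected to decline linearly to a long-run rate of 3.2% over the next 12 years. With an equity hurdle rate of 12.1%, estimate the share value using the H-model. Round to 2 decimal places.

$212.66

H-model: P₀ = D₀[(1+g_L) + H(g_S−g_L)]/(r−g_L), with H = 12/2 = 6.
P₀ = 11.50 × [(1+0.032) + 6×(0.1343−0.032)] / (0.121−0.032)
   = 11.50 × 1.6458 / 0.089 = 212.6596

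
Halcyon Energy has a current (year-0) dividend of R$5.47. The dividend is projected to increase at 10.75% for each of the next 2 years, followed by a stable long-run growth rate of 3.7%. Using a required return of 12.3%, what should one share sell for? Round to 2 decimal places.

R$74.86

Two-stage DDM. Project D₁…D_2 at 0.1075, terminal growth 0.037, discount at r = 0.123.
D_1 = 6.0580
D_2 = 6.7093
Terminal value at t=2: TV = D_3/(r−g) = 6.9575/(0.123−0.037) = 80.9012
P₀ = 6.0580/(1+0.123)^1 + 6.7093/(1+0.123)^2 + 80.9012/(1+0.123)^2 = 74.8644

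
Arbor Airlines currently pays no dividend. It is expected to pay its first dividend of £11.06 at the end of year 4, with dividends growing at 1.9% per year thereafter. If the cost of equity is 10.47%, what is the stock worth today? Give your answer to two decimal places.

Deferred-dividend DDM. At t=3 the remaining stream is a growing perpetuity with first payment D_4 = 11.06.
V_3 = D_4/(r−g) = 11.06/(0.1047−0.019) = 129.0548
P₀ = V_3/(1+r)^3 = 129.0548/(1+0.1047)^3 = 95.7285

£95.73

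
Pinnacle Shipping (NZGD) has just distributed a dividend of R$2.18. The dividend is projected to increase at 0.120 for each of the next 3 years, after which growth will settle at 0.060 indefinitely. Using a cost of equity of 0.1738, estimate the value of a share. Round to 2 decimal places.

Two-stage DDM. Project D₁…D_3 at 0.12, terminal growth 0.06, discount at r = 0.1738.
D_1 = 2.4416
D_2 = 2.7346
D_3 = 3.0627
Terminal value at t=3: TV = D_4/(r−g) = 3.2465/(0.1738−0.06) = 28.5282
P₀ = 2.4416/(1+0.1738)^1 + 2.7346/(1+0.1738)^2 + 3.0627/(1+0.1738)^3 + 28.5282/(1+0.1738)^3 = 23.5983

R$23.60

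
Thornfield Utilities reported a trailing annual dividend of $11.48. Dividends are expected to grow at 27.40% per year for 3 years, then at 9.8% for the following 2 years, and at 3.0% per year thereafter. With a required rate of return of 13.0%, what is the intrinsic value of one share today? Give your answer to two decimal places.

Three-stage DDM. Project D₁…D_5; terminal Gordon value at t=5 with g = 0.03; discount at r = 0.13.
D_1 = 14.6255
D_2 = 18.6329
D_3 = 23.7383
D_4 = 26.0647
D_5 = 28.6190
TV_5 = 29.4776/(0.13−0.03) = 294.7760
P₀ = Σ Dₜ/(1+r)ᵗ + TV_5/(1+r)^5 = 235.4989

$235.50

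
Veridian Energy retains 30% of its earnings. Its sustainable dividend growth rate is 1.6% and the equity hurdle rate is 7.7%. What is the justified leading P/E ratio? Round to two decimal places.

Payout ratio b = 1 − 0.30 = 0.70.
Justified leading P/E = b/(r−g) = 0.70/(0.077−0.016) = 11.4754

11.48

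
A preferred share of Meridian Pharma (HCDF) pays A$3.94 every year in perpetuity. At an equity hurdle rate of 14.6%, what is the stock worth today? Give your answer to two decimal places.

Zero-growth DDM (perpetuity): P₀ = D/r = 3.94 / 0.146 = 26.9863

A$26.99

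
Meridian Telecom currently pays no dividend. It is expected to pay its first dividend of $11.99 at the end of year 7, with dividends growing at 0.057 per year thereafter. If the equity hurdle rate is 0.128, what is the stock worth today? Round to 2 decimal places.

$81.98

Deferred-dividend DDM. At t=6 the remaining stream is a growing perpetuity with first payment D_7 = 11.99.
V_6 = D_7/(r−g) = 11.99/(0.128−0.057) = 168.8732
P₀ = V_6/(1+r)^6 = 168.8732/(1+0.128)^6 = 81.9797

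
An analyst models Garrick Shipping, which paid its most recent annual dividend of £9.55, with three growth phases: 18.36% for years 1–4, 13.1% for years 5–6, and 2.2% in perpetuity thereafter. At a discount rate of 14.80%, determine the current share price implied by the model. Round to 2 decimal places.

£147.31

Three-stage DDM. Project D₁…D_6; terminal Gordon value at t=6 with g = 0.022; discount at r = 0.148.
D_1 = 11.3034
D_2 = 13.3787
D_3 = 15.8350
D_4 = 18.7423
D_5 = 21.1976
D_6 = 23.9744
TV_6 = 24.5019/(0.148−0.022) = 194.4593
P₀ = Σ Dₜ/(1+r)ᵗ + TV_6/(1+r)^6 = 147.3122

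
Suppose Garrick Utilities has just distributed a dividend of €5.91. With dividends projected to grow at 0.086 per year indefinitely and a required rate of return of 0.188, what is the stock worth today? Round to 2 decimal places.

Gordon growth model: P₀ = D₁/(r − g). D₁ = 5.91 × (1 + 0.086) = 6.4183.
P₀ = 6.4183 / (0.188 − 0.086) = 6.4183 / 0.102 = 62.9241

€62.92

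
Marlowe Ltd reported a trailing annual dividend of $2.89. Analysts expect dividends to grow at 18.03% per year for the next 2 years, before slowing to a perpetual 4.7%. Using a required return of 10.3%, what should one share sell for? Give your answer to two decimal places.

Two-stage DDM. Project D₁…D_2 at 0.1803, terminal growth 0.047, discount at r = 0.103.
D_1 = 3.4111
D_2 = 4.0261
Terminal value at t=2: TV = D_3/(r−g) = 4.2153/(0.103−0.047) = 75.2734
P₀ = 3.4111/(1+0.103)^1 + 4.0261/(1+0.103)^2 + 75.2734/(1+0.103)^2 = 68.2733

$68.27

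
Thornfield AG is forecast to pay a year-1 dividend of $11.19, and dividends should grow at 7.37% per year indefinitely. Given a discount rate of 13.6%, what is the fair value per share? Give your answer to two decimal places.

$179.61

Gordon growth model: P₀ = D₁/(r − g), with D₁ = 11.19 given directly.
P₀ = 11.1900 / (0.136 − 0.0737) = 11.1900 / 0.0623 = 179.6148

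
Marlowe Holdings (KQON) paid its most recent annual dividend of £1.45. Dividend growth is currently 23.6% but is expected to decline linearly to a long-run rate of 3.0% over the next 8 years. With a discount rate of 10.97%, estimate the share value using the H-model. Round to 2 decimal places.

£33.73

H-model: P₀ = D₀[(1+g_L) + H(g_S−g_L)]/(r−g_L), with H = 8/2 = 4.
P₀ = 1.45 × [(1+0.03) + 4×(0.236−0.03)] / (0.1097−0.03)
   = 1.45 × 1.8540 / 0.0797 = 33.7302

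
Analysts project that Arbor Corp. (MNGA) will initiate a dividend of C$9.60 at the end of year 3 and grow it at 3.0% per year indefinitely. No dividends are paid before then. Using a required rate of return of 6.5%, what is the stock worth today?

Deferred-dividend DDM. At t=2 the remaining stream is a growing perpetuity with first payment D_3 = 9.60.
V_2 = D_3/(r−g) = 9.60/(0.065−0.03) = 274.2857
P₀ = V_2/(1+r)^2 = 274.2857/(1+0.065)^2 = 241.8265

C$241.83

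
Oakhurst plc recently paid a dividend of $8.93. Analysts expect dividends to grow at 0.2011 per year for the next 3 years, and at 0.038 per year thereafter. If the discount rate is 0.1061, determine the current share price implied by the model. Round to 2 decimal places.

Two-stage DDM. Project D₁…D_3 at 0.2011, terminal growth 0.038, discount at r = 0.1061.
D_1 = 10.7258
D_2 = 12.8828
D_3 = 15.4735
Terminal value at t=3: TV = D_4/(r−g) = 16.0615/(0.1061−0.038) = 235.8518
P₀ = 10.7258/(1+0.1061)^1 + 12.8828/(1+0.1061)^2 + 15.4735/(1+0.1061)^3 + 235.8518/(1+0.1061)^3 = 205.9444

$205.94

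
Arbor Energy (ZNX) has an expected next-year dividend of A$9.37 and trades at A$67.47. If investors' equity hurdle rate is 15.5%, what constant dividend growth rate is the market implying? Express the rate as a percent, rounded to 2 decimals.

1.61%

From P₀ = D₁/(r − g), the implied growth is g = r − D₁/P₀.
g = 0.155 − 9.37/67.47 = 0.155 − 0.13888 = 0.01612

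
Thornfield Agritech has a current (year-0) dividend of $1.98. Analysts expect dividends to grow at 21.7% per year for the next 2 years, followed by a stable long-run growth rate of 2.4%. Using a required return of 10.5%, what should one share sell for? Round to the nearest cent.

$34.94

Two-stage DDM. Project D₁…D_2 at 0.217, terminal growth 0.024, discount at r = 0.105.
D_1 = 2.4097
D_2 = 2.9326
Terminal value at t=2: TV = D_3/(r−g) = 3.0029/(0.105−0.024) = 37.0733
P₀ = 2.4097/(1+0.105)^1 + 2.9326/(1+0.105)^2 + 37.0733/(1+0.105)^2 = 34.9448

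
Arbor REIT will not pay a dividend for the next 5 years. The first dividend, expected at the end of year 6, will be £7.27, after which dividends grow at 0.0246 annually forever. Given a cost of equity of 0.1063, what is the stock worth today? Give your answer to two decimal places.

Deferred-dividend DDM. At t=5 the remaining stream is a growing perpetuity with first payment D_6 = 7.27.
V_5 = D_6/(r−g) = 7.27/(0.1063−0.0246) = 88.9841
P₀ = V_5/(1+r)^5 = 88.9841/(1+0.1063)^5 = 53.6967

£53.70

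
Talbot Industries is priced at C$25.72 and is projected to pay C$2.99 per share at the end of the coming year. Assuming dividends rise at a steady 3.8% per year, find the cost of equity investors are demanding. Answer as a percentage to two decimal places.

Rearranging the constant-growth DDM: r = D₁/P₀ + g.
r = 2.9900 / 25.72 + 0.038 = 0.11625 + 0.038 = 0.15425

15.43%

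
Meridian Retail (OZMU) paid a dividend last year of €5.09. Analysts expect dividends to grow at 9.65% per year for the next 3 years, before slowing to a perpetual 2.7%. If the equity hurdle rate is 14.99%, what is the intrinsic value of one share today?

Two-stage DDM. Project D₁…D_3 at 0.0965, terminal growth 0.027, discount at r = 0.1499.
D_1 = 5.5812
D_2 = 6.1198
D_3 = 6.7103
Terminal value at t=3: TV = D_4/(r−g) = 6.8915/(0.1499−0.027) = 56.0741
P₀ = 5.5812/(1+0.1499)^1 + 6.1198/(1+0.1499)^2 + 6.7103/(1+0.1499)^3 + 56.0741/(1+0.1499)^3 = 50.7744

€50.77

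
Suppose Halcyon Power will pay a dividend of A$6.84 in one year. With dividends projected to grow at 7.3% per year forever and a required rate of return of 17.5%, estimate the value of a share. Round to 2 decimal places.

Gordon growth model: P₀ = D₁/(r − g), with D₁ = 6.84 given directly.
P₀ = 6.8400 / (0.175 − 0.073) = 6.8400 / 0.102 = 67.0588

A$67.06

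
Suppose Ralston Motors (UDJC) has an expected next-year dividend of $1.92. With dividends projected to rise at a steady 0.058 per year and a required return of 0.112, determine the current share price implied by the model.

Gordon growth model: P₀ = D₁/(r − g), with D₁ = 1.92 given directly.
P₀ = 1.9200 / (0.112 − 0.058) = 1.9200 / 0.054 = 35.5556

$35.56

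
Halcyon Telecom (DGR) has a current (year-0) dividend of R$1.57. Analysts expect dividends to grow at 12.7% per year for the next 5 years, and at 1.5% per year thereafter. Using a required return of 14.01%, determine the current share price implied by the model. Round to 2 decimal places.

R$19.61

Two-stage DDM. Project D₁…D_5 at 0.127, terminal growth 0.015, discount at r = 0.1401.
D_1 = 1.7694
D_2 = 1.9941
D_3 = 2.2474
D_4 = 2.5328
D_5 = 2.8544
Terminal value at t=5: TV = D_6/(r−g) = 2.8972/(0.1401−0.015) = 23.1594
P₀ = 1.7694/(1+0.1401)^1 + 1.9941/(1+0.1401)^2 + 2.2474/(1+0.1401)^3 + 2.5328/(1+0.1401)^4 + 2.8544/(1+0.1401)^5 + 23.1594/(1+0.1401)^5 = 19.6065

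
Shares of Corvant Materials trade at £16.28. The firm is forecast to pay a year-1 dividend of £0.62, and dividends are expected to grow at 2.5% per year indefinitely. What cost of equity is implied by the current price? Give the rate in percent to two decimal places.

6.31%

Rearranging the constant-growth DDM: r = D₁/P₀ + g.
r = 0.6200 / 16.28 + 0.025 = 0.03808 + 0.025 = 0.06308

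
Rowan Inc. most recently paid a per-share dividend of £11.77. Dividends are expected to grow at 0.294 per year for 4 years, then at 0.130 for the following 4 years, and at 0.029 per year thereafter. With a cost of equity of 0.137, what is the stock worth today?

£327.05

Three-stage DDM. Project D₁…D_8; terminal Gordon value at t=8 with g = 0.029; discount at r = 0.137.
D_1 = 15.2304
D_2 = 19.7081
D_3 = 25.5023
D_4 = 33.0000
D_5 = 37.2900
D_6 = 42.1377
D_7 = 47.6156
D_8 = 53.8056
TV_8 = 55.3659/(0.137−0.029) = 512.6476
P₀ = Σ Dₜ/(1+r)ᵗ + TV_8/(1+r)^8 = 327.0521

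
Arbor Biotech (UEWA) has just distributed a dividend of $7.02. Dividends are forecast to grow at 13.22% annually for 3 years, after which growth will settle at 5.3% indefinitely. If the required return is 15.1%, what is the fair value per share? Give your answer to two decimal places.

$92.17

Two-stage DDM. Project D₁…D_3 at 0.1322, terminal growth 0.053, discount at r = 0.151.
D_1 = 7.9480
D_2 = 8.9988
D_3 = 10.1884
Terminal value at t=3: TV = D_4/(r−g) = 10.7284/(0.151−0.053) = 109.4735
P₀ = 7.9480/(1+0.151)^1 + 8.9988/(1+0.151)^2 + 10.1884/(1+0.151)^3 + 109.4735/(1+0.151)^3 = 92.1726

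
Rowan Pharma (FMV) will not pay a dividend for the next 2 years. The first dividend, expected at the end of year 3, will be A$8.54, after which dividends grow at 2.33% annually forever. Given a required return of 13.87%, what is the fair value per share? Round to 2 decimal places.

Deferred-dividend DDM. At t=2 the remaining stream is a growing perpetuity with first payment D_3 = 8.54.
V_2 = D_3/(r−g) = 8.54/(0.1387−0.0233) = 74.0035
P₀ = V_2/(1+r)^2 = 74.0035/(1+0.1387)^2 = 57.0734

A$57.07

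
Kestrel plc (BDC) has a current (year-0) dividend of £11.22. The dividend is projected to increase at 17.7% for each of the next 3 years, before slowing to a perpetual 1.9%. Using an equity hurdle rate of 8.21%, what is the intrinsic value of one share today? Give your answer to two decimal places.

£273.08

Two-stage DDM. Project D₁…D_3 at 0.177, terminal growth 0.019, discount at r = 0.0821.
D_1 = 13.2059
D_2 = 15.5434
D_3 = 18.2946
Terminal value at t=3: TV = D_4/(r−g) = 18.6422/(0.0821−0.019) = 295.4385
P₀ = 13.2059/(1+0.0821)^1 + 15.5434/(1+0.0821)^2 + 18.2946/(1+0.0821)^3 + 295.4385/(1+0.0821)^3 = 273.0825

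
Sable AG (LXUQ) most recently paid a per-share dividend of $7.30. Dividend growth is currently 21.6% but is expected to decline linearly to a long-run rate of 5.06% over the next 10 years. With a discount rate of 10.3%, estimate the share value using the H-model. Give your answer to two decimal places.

$261.57

H-model: P₀ = D₀[(1+g_L) + H(g_S−g_L)]/(r−g_L), with H = 10/2 = 5.
P₀ = 7.30 × [(1+0.0506) + 5×(0.216−0.0506)] / (0.103−0.0506)
   = 7.30 × 1.8776 / 0.0524 = 261.5740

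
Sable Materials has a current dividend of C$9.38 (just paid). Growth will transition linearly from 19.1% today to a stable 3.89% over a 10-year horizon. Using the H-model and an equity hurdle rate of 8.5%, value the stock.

H-model: P₀ = D₀[(1+g_L) + H(g_S−g_L)]/(r−g_L), with H = 10/2 = 5.
P₀ = 9.38 × [(1+0.0389) + 5×(0.191−0.0389)] / (0.085−0.0389)
   = 9.38 × 1.7994 / 0.0461 = 366.1252

C$366.13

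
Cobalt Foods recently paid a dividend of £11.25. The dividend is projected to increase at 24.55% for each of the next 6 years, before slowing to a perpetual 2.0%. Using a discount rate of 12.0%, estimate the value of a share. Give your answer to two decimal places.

Two-stage DDM. Project D₁…D_6 at 0.2455, terminal growth 0.02, discount at r = 0.12.
D_1 = 14.0119
D_2 = 17.4518
D_3 = 21.7362
D_4 = 27.0724
D_5 = 33.7187
D_6 = 41.9967
Terminal value at t=6: TV = D_7/(r−g) = 42.8366/(0.12−0.02) = 428.3661
P₀ = 14.0119/(1+0.12)^1 + 17.4518/(1+0.12)^2 + 21.7362/(1+0.12)^3 + 27.0724/(1+0.12)^4 + 33.7187/(1+0.12)^5 + 41.9967/(1+0.12)^6 + 428.3661/(1+0.12)^6 = 316.5328

£316.53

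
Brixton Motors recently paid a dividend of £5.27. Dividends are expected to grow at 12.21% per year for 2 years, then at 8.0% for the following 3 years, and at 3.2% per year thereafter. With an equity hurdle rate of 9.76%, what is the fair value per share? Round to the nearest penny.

£109.44

Three-stage DDM. Project D₁…D_5; terminal Gordon value at t=5 with g = 0.032; discount at r = 0.0976.
D_1 = 5.9135
D_2 = 6.6355
D_3 = 7.1663
D_4 = 7.7396
D_5 = 8.3588
TV_5 = 8.6263/(0.0976−0.032) = 131.4985
P₀ = Σ Dₜ/(1+r)ᵗ + TV_5/(1+r)^5 = 109.4418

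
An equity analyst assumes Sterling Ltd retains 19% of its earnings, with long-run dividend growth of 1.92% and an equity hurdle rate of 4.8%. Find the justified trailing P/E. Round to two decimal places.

Payout ratio b = 1 − 0.19 = 0.81.
Justified trailing P/E = b(1+g)/(r−g) = 0.81×(1+0.0192)/(0.048−0.0192) = 28.6650

28.67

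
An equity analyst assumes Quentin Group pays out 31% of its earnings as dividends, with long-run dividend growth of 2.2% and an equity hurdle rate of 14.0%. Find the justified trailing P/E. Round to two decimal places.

2.68

Justified trailing P/E = b(1+g)/(r−g) = 0.31×(1+0.022)/(0.14−0.022) = 2.6849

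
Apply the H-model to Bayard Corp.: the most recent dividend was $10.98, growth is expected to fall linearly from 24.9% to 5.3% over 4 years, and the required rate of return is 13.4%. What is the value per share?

$195.88

H-model: P₀ = D₀[(1+g_L) + H(g_S−g_L)]/(r−g_L), with H = 4/2 = 2.
P₀ = 10.98 × [(1+0.053) + 2×(0.249−0.053)] / (0.134−0.053)
   = 10.98 × 1.4450 / 0.081 = 195.8778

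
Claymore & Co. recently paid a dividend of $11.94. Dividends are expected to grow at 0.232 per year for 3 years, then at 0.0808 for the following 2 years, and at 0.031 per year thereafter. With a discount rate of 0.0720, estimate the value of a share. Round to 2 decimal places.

$547.57

Three-stage DDM. Project D₁…D_5; terminal Gordon value at t=5 with g = 0.031; discount at r = 0.072.
D_1 = 14.7101
D_2 = 18.1228
D_3 = 22.3273
D_4 = 24.1314
D_5 = 26.0812
TV_5 = 26.8897/(0.072−0.031) = 655.8461
P₀ = Σ Dₜ/(1+r)ᵗ + TV_5/(1+r)^5 = 547.5750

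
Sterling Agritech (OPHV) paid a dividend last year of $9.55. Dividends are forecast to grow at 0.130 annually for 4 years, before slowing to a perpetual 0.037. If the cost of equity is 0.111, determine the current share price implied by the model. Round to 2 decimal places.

Two-stage DDM. Project D₁…D_4 at 0.13, terminal growth 0.037, discount at r = 0.111.
D_1 = 10.7915
D_2 = 12.1944
D_3 = 13.7797
D_4 = 15.5710
Terminal value at t=4: TV = D_5/(r−g) = 16.1472/(0.111−0.037) = 218.2047
P₀ = 10.7915/(1+0.111)^1 + 12.1944/(1+0.111)^2 + 13.7797/(1+0.111)^3 + 15.5710/(1+0.111)^4 + 218.2047/(1+0.111)^4 = 183.0828

$183.08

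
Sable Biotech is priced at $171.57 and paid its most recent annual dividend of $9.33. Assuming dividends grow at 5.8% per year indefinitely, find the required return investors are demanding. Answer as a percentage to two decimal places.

11.55%

Rearranging the constant-growth DDM: r = D₁/P₀ + g.
D₁ = 9.33 × (1 + 0.058) = 9.8711.
r = 9.8711 / 171.57 + 0.058 = 0.05753 + 0.058 = 0.11553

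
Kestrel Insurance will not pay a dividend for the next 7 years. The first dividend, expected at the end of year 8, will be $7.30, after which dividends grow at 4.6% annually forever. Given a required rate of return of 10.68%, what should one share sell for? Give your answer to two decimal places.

$59.01

Deferred-dividend DDM. At t=7 the remaining stream is a growing perpetuity with first payment D_8 = 7.30.
V_7 = D_8/(r−g) = 7.30/(0.1068−0.046) = 120.0658
P₀ = V_7/(1+r)^7 = 120.0658/(1+0.1068)^7 = 59.0113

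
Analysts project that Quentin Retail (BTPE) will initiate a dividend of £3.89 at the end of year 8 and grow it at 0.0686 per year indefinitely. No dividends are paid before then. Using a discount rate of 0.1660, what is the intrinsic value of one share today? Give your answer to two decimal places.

£13.63

Deferred-dividend DDM. At t=7 the remaining stream is a growing perpetuity with first payment D_8 = 3.89.
V_7 = D_8/(r−g) = 3.89/(0.166−0.0686) = 39.9384
P₀ = V_7/(1+r)^7 = 39.9384/(1+0.166)^7 = 13.6302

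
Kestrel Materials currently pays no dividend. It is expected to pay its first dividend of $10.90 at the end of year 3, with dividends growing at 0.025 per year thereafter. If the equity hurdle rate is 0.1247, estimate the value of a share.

Deferred-dividend DDM. At t=2 the remaining stream is a growing perpetuity with first payment D_3 = 10.90.
V_2 = D_3/(r−g) = 10.90/(0.1247−0.025) = 109.3280
P₀ = V_2/(1+r)^2 = 109.3280/(1+0.1247)^2 = 86.4287

$86.43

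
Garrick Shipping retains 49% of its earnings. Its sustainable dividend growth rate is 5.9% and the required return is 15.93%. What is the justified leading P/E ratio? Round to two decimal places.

Payout ratio b = 1 − 0.49 = 0.51.
Justified leading P/E = b/(r−g) = 0.51/(0.1593−0.059) = 5.0847

5.08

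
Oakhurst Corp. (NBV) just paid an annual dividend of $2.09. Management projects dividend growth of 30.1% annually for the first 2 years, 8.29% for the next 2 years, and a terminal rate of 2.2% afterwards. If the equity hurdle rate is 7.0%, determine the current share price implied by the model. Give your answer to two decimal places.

$79.31

Three-stage DDM. Project D₁…D_4; terminal Gordon value at t=4 with g = 0.022; discount at r = 0.07.
D_1 = 2.7191
D_2 = 3.5375
D_3 = 3.8308
D_4 = 4.1484
TV_4 = 4.2396/(0.07−0.022) = 88.3257
P₀ = Σ Dₜ/(1+r)ᵗ + TV_4/(1+r)^4 = 79.3061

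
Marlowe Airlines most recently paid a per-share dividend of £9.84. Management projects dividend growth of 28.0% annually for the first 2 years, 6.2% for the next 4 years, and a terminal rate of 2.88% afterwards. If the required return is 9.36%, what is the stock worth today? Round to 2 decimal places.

Three-stage DDM. Project D₁…D_6; terminal Gordon value at t=6 with g = 0.0288; discount at r = 0.0936.
D_1 = 12.5952
D_2 = 16.1219
D_3 = 17.1214
D_4 = 18.1829
D_5 = 19.3103
D_6 = 20.5075
TV_6 = 21.0981/(0.0936−0.0288) = 325.5885
P₀ = Σ Dₜ/(1+r)ᵗ + TV_6/(1+r)^6 = 265.4690

£265.47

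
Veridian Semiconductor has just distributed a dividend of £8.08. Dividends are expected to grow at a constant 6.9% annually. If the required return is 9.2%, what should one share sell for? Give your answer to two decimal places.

Gordon growth model: P₀ = D₁/(r − g). D₁ = 8.08 × (1 + 0.069) = 8.6375.
P₀ = 8.6375 / (0.092 − 0.069) = 8.6375 / 0.023 = 375.5443

£375.54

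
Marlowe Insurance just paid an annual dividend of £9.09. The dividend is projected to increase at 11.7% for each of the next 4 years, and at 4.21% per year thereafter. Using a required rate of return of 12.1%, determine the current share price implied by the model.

Two-stage DDM. Project D₁…D_4 at 0.117, terminal growth 0.0421, discount at r = 0.121.
D_1 = 10.1535
D_2 = 11.3415
D_3 = 12.6684
D_4 = 14.1507
Terminal value at t=4: TV = D_5/(r−g) = 14.7464/(0.121−0.0421) = 186.8999
P₀ = 10.1535/(1+0.121)^1 + 11.3415/(1+0.121)^2 + 12.6684/(1+0.121)^3 + 14.1507/(1+0.121)^4 + 186.8999/(1+0.121)^4 = 154.3918

£154.39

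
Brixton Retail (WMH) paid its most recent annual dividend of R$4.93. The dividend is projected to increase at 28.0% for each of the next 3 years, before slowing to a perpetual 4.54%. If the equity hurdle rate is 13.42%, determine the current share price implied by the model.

Two-stage DDM. Project D₁…D_3 at 0.28, terminal growth 0.0454, discount at r = 0.1342.
D_1 = 6.3104
D_2 = 8.0773
D_3 = 10.3390
Terminal value at t=3: TV = D_4/(r−g) = 10.8083/(0.1342−0.0454) = 121.7156
P₀ = 6.3104/(1+0.1342)^1 + 8.0773/(1+0.1342)^2 + 10.3390/(1+0.1342)^3 + 121.7156/(1+0.1342)^3 = 102.3502

R$102.35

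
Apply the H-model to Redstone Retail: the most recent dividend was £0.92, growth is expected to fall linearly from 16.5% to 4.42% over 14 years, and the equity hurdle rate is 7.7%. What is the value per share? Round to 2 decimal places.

H-model: P₀ = D₀[(1+g_L) + H(g_S−g_L)]/(r−g_L), with H = 14/2 = 7.
P₀ = 0.92 × [(1+0.0442) + 7×(0.165−0.0442)] / (0.077−0.0442)
   = 0.92 × 1.8898 / 0.0328 = 53.0066

£53.01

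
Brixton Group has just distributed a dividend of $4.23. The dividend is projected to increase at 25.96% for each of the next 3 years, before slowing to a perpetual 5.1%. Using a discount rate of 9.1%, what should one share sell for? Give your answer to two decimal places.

$188.08

Two-stage DDM. Project D₁…D_3 at 0.2596, terminal growth 0.051, discount at r = 0.091.
D_1 = 5.3281
D_2 = 6.7113
D_3 = 8.4535
Terminal value at t=3: TV = D_4/(r−g) = 8.8847/(0.091−0.051) = 222.1166
P₀ = 5.3281/(1+0.091)^1 + 6.7113/(1+0.091)^2 + 8.4535/(1+0.091)^3 + 222.1166/(1+0.091)^3 = 188.0754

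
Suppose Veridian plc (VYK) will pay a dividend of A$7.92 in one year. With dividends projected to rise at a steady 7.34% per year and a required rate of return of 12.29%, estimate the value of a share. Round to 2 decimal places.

A$160.00

Gordon growth model: P₀ = D₁/(r − g), with D₁ = 7.92 given directly.
P₀ = 7.9200 / (0.1229 − 0.0734) = 7.9200 / 0.0495 = 160.0000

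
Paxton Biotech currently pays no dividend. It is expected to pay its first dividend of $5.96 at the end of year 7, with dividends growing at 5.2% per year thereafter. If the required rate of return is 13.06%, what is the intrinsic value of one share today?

Deferred-dividend DDM. At t=6 the remaining stream is a growing perpetuity with first payment D_7 = 5.96.
V_6 = D_7/(r−g) = 5.96/(0.1306−0.052) = 75.8270
P₀ = V_6/(1+r)^6 = 75.8270/(1+0.1306)^6 = 36.3053

$36.31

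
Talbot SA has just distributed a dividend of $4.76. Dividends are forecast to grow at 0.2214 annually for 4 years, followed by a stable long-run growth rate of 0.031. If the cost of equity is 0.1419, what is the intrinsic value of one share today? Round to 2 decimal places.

$80.52

Two-stage DDM. Project D₁…D_4 at 0.2214, terminal growth 0.031, discount at r = 0.1419.
D_1 = 5.8139
D_2 = 7.1011
D_3 = 8.6732
D_4 = 10.5935
Terminal value at t=4: TV = D_5/(r−g) = 10.9219/(0.1419−0.031) = 98.4840
P₀ = 5.8139/(1+0.1419)^1 + 7.1011/(1+0.1419)^2 + 8.6732/(1+0.1419)^3 + 10.5935/(1+0.1419)^4 + 98.4840/(1+0.1419)^4 = 80.5161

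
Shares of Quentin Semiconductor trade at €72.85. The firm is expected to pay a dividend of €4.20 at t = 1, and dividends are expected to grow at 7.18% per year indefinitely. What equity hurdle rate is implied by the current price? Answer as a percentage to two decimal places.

12.95%

Rearranging the constant-growth DDM: r = D₁/P₀ + g.
r = 4.2000 / 72.85 + 0.0718 = 0.05765 + 0.0718 = 0.12945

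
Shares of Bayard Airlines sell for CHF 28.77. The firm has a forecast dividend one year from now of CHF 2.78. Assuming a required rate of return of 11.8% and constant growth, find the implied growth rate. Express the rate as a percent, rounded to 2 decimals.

From P₀ = D₁/(r − g), the implied growth is g = r − D₁/P₀.
g = 0.118 − 2.78/28.77 = 0.118 − 0.09663 = 0.02137

2.14%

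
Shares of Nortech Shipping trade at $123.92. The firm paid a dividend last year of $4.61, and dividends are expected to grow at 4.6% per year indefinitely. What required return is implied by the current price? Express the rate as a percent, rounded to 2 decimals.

8.49%

Rearranging the constant-growth DDM: r = D₁/P₀ + g.
D₁ = 4.61 × (1 + 0.046) = 4.8221.
r = 4.8221 / 123.92 + 0.046 = 0.03891 + 0.046 = 0.08491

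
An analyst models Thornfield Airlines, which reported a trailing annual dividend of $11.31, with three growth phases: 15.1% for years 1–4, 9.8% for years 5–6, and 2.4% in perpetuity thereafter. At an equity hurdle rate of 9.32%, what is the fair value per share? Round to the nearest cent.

Three-stage DDM. Project D₁…D_6; terminal Gordon value at t=6 with g = 0.024; discount at r = 0.0932.
D_1 = 13.0178
D_2 = 14.9835
D_3 = 17.2460
D_4 = 19.8502
D_5 = 21.7955
D_6 = 23.9314
TV_6 = 24.5058/(0.0932−0.024) = 354.1298
P₀ = Σ Dₜ/(1+r)ᵗ + TV_6/(1+r)^6 = 286.9991

$287.00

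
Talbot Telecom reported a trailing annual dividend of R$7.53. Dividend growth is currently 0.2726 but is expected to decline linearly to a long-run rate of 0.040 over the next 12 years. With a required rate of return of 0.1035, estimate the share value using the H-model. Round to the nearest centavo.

H-model: P₀ = D₀[(1+g_L) + H(g_S−g_L)]/(r−g_L), with H = 12/2 = 6.
P₀ = 7.53 × [(1+0.04) + 6×(0.2726−0.04)] / (0.1035−0.04)
   = 7.53 × 2.4356 / 0.0635 = 288.8200

R$288.82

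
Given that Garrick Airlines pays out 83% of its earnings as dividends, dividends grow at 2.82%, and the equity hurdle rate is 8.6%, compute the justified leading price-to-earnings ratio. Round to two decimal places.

14.36

Justified leading P/E = b/(r−g) = 0.83/(0.086−0.0282) = 14.3599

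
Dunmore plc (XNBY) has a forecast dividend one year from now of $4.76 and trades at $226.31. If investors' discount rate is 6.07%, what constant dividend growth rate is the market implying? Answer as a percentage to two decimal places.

3.97%

From P₀ = D₁/(r − g), the implied growth is g = r − D₁/P₀.
g = 0.0607 − 4.76/226.31 = 0.0607 − 0.02103 = 0.03967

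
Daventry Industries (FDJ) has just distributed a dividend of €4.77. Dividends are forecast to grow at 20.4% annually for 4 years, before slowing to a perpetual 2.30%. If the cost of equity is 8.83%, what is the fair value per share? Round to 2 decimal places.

€136.66

Two-stage DDM. Project D₁…D_4 at 0.204, terminal growth 0.023, discount at r = 0.0883.
D_1 = 5.7431
D_2 = 6.9147
D_3 = 8.3253
D_4 = 10.0236
Terminal value at t=4: TV = D_5/(r−g) = 10.2542/(0.0883−0.023) = 157.0315
P₀ = 5.7431/(1+0.0883)^1 + 6.9147/(1+0.0883)^2 + 8.3253/(1+0.0883)^3 + 10.0236/(1+0.0883)^4 + 157.0315/(1+0.0883)^4 = 136.6613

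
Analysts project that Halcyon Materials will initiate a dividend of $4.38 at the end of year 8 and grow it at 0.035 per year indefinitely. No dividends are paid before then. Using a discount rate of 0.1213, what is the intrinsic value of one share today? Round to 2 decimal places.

Deferred-dividend DDM. At t=7 the remaining stream is a growing perpetuity with first payment D_8 = 4.38.
V_7 = D_8/(r−g) = 4.38/(0.1213−0.035) = 50.7532
P₀ = V_7/(1+r)^7 = 50.7532/(1+0.1213)^7 = 22.7725

$22.77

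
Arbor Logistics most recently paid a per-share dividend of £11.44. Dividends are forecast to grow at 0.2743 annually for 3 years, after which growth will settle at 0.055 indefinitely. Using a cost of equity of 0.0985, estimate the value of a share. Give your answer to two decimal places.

£479.64

Two-stage DDM. Project D₁…D_3 at 0.2743, terminal growth 0.055, discount at r = 0.0985.
D_1 = 14.5780
D_2 = 18.5767
D_3 = 23.6723
Terminal value at t=3: TV = D_4/(r−g) = 24.9743/(0.0985−0.055) = 574.1221
P₀ = 14.5780/(1+0.0985)^1 + 18.5767/(1+0.0985)^2 + 23.6723/(1+0.0985)^3 + 574.1221/(1+0.0985)^3 = 479.6396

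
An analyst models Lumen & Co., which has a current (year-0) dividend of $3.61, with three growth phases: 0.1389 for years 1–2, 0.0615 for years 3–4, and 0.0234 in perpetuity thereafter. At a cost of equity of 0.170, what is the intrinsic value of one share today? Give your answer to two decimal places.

$32.51

Three-stage DDM. Project D₁…D_4; terminal Gordon value at t=4 with g = 0.0234; discount at r = 0.17.
D_1 = 4.1114
D_2 = 4.6825
D_3 = 4.9705
D_4 = 5.2762
TV_4 = 5.3996/(0.17−0.0234) = 36.8324
P₀ = Σ Dₜ/(1+r)ᵗ + TV_4/(1+r)^4 = 32.5093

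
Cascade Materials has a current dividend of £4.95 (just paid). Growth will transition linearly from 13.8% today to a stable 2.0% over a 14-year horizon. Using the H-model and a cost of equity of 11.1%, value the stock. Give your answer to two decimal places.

£100.41

H-model: P₀ = D₀[(1+g_L) + H(g_S−g_L)]/(r−g_L), with H = 14/2 = 7.
P₀ = 4.95 × [(1+0.02) + 7×(0.138−0.02)] / (0.111−0.02)
   = 4.95 × 1.8460 / 0.091 = 100.4143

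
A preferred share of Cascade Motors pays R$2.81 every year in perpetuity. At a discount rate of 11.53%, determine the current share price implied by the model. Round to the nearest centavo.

R$24.37

Zero-growth DDM (perpetuity): P₀ = D/r = 2.81 / 0.1153 = 24.3712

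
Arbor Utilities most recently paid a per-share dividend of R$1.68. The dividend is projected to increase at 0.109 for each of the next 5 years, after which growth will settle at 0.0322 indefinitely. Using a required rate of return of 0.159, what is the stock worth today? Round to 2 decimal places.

Two-stage DDM. Project D₁…D_5 at 0.109, terminal growth 0.0322, discount at r = 0.159.
D_1 = 1.8631
D_2 = 2.0662
D_3 = 2.2914
D_4 = 2.5412
D_5 = 2.8182
Terminal value at t=5: TV = D_6/(r−g) = 2.9089/(0.159−0.0322) = 22.9410
P₀ = 1.8631/(1+0.159)^1 + 2.0662/(1+0.159)^2 + 2.2914/(1+0.159)^3 + 2.5412/(1+0.159)^4 + 2.8182/(1+0.159)^5 + 22.9410/(1+0.159)^5 = 18.3431

R$18.34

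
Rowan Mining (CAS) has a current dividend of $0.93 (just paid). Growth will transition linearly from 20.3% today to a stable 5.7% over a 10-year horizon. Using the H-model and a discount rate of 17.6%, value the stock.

H-model: P₀ = D₀[(1+g_L) + H(g_S−g_L)]/(r−g_L), with H = 10/2 = 5.
P₀ = 0.93 × [(1+0.057) + 5×(0.203−0.057)] / (0.176−0.057)
   = 0.93 × 1.7870 / 0.119 = 13.9656

$13.97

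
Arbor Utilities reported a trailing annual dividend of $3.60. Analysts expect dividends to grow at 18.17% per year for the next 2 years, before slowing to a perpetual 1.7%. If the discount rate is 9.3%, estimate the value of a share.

$64.41

Two-stage DDM. Project D₁…D_2 at 0.1817, terminal growth 0.017, discount at r = 0.093.
D_1 = 4.2541
D_2 = 5.0271
Terminal value at t=2: TV = D_3/(r−g) = 5.1126/(0.093−0.017) = 67.2704
P₀ = 4.2541/(1+0.093)^1 + 5.0271/(1+0.093)^2 + 67.2704/(1+0.093)^2 = 64.4100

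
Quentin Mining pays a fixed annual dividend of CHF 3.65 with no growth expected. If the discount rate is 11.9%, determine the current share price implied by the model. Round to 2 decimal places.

Zero-growth DDM (perpetuity): P₀ = D/r = 3.65 / 0.119 = 30.6723

CHF 30.67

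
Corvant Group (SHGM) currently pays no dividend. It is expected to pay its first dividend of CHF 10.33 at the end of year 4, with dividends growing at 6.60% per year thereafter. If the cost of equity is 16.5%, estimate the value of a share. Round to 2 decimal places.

CHF 65.99

Deferred-dividend DDM. At t=3 the remaining stream is a growing perpetuity with first payment D_4 = 10.33.
V_3 = D_4/(r−g) = 10.33/(0.165−0.066) = 104.3434
P₀ = V_3/(1+r)^3 = 104.3434/(1+0.165)^3 = 65.9914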